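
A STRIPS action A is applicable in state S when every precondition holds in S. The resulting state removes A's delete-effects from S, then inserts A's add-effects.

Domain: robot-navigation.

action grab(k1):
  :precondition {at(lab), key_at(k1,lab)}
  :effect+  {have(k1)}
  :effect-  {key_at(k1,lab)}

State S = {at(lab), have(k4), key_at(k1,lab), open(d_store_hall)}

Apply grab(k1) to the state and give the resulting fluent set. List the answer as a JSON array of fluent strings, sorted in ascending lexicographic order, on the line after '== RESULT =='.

Compute (S \ del) ∪ add:
  pre ⊆ S: {at(lab), key_at(k1,lab)} ⊆ S  — applicable
  S \ del = {at(lab), have(k4), open(d_store_hall)}
  ∪ add   = {at(lab), have(k1), have(k4), open(d_store_hall)}

== RESULT ==
["at(lab)", "have(k1)", "have(k4)", "open(d_store_hall)"]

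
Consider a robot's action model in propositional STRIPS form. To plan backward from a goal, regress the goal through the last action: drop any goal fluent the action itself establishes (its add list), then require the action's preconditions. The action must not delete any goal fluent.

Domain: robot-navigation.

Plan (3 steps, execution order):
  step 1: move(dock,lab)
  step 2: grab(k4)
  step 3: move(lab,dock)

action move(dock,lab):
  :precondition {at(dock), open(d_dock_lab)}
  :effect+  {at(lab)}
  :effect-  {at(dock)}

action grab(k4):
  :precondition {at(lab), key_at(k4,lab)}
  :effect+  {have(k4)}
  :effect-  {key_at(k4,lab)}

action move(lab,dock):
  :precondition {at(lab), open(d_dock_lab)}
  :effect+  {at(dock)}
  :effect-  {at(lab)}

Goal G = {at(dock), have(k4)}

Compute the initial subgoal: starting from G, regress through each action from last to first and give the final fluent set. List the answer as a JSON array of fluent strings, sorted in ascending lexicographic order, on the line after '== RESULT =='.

Work backward from the goal:
  through step 3 (move(lab,dock)): drop {at(dock)}, keep {have(k4)}, require {at(lab), open(d_dock_lab)}
    → {at(lab), have(k4), open(d_dock_lab)}
  through step 2 (grab(k4)): drop {have(k4)}, keep {at(lab), open(d_dock_lab)}, require {at(lab), key_at(k4,lab)}
    → {at(lab), key_at(k4,lab), open(d_dock_lab)}
  through step 1 (move(dock,lab)): drop {at(lab)}, keep {key_at(k4,lab), open(d_dock_lab)}, require {at(dock), open(d_dock_lab)}
    → {at(dock), key_at(k4,lab), open(d_dock_lab)}

== RESULT ==
["at(dock)", "key_at(k4,lab)", "open(d_dock_lab)"]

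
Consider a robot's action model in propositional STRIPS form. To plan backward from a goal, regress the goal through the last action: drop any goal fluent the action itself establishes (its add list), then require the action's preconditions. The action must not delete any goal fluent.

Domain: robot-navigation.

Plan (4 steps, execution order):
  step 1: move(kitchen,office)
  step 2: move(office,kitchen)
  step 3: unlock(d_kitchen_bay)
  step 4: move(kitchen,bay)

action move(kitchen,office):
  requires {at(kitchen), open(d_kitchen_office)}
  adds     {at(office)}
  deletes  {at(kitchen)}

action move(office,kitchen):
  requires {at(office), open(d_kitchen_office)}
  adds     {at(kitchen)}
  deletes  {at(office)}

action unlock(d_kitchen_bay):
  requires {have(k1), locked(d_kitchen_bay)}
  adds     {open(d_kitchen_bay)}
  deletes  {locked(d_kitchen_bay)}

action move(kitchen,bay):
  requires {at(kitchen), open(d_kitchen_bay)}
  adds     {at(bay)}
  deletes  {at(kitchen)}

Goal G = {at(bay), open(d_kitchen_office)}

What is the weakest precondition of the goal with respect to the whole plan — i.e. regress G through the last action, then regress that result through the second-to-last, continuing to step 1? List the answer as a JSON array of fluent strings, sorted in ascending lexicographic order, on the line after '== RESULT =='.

Regress step by step:
  through step 4 (move(kitchen,bay)): drop {at(bay)}, keep {open(d_kitchen_office)}, require {at(kitchen), open(d_kitchen_bay)}
    → {at(kitchen), open(d_kitchen_bay), open(d_kitchen_office)}
  through step 3 (unlock(d_kitchen_bay)): drop {open(d_kitchen_bay)}, keep {at(kitchen), open(d_kitchen_office)}, require {have(k1), locked(d_kitchen_bay)}
    → {at(kitchen), have(k1), locked(d_kitchen_bay), open(d_kitchen_office)}
  through step 2 (move(office,kitchen)): drop {at(kitchen)}, keep {have(k1), locked(d_kitchen_bay), open(d_kitchen_office)}, require {at(office), open(d_kitchen_office)}
    → {at(office), have(k1), locked(d_kitchen_bay), open(d_kitchen_office)}
  through step 1 (move(kitchen,office)): drop {at(office)}, keep {have(k1), locked(d_kitchen_bay), open(d_kitchen_office)}, require {at(kitchen), open(d_kitchen_office)}
    → {at(kitchen), have(k1), locked(d_kitchen_bay), open(d_kitchen_office)}

== RESULT ==
["at(kitchen)", "have(k1)", "locked(d_kitchen_bay)", "open(d_kitchen_office)"]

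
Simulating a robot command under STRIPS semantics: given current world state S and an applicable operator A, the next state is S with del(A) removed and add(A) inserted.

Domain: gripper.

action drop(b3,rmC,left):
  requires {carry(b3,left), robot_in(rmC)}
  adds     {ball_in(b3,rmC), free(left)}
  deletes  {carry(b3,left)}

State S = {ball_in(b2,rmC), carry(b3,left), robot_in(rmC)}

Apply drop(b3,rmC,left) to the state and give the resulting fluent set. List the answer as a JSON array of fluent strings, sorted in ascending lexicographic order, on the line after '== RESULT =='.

Compute (S \ del) ∪ add:
  pre ⊆ S: {carry(b3,left), robot_in(rmC)} ⊆ S  — applicable
  S \ del = {ball_in(b2,rmC), robot_in(rmC)}
  ∪ add   = {ball_in(b2,rmC), ball_in(b3,rmC), free(left), robot_in(rmC)}

== RESULT ==
["ball_in(b2,rmC)", "ball_in(b3,rmC)", "free(left)", "robot_in(rmC)"]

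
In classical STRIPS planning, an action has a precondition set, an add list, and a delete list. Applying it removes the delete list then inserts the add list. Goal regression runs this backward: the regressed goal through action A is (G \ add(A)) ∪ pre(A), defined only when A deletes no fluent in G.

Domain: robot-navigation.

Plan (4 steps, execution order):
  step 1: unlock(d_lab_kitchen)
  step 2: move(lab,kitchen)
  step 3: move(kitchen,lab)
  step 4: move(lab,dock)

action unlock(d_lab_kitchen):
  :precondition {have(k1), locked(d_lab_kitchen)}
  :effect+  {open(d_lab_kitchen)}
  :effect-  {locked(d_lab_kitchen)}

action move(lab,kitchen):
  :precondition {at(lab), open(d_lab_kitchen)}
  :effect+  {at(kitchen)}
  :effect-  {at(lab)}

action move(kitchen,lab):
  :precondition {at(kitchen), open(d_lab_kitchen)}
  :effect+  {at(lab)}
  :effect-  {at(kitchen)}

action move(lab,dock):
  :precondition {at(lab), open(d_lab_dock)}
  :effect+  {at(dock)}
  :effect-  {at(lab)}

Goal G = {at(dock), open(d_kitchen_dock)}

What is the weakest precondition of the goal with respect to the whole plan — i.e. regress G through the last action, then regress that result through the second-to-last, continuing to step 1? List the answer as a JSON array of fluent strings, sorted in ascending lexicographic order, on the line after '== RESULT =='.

Work backward from the goal:
  through step 4 (move(lab,dock)): drop {at(dock)}, keep {open(d_kitchen_dock)}, require {at(lab), open(d_lab_dock)}
    → {at(lab), open(d_kitchen_dock), open(d_lab_dock)}
  through step 3 (move(kitchen,lab)): drop {at(lab)}, keep {open(d_kitchen_dock), open(d_lab_dock)}, require {at(kitchen), open(d_lab_kitchen)}
    → {at(kitchen), open(d_kitchen_dock), open(d_lab_dock), open(d_lab_kitchen)}
  through step 2 (move(lab,kitchen)): drop {at(kitchen)}, keep {open(d_kitchen_dock), open(d_lab_dock), open(d_lab_kitchen)}, require {at(lab), open(d_lab_kitchen)}
    → {at(lab), open(d_kitchen_dock), open(d_lab_dock), open(d_lab_kitchen)}
  through step 1 (unlock(d_lab_kitchen)): drop {open(d_lab_kitchen)}, keep {at(lab), open(d_kitchen_dock), open(d_lab_dock)}, require {have(k1), locked(d_lab_kitchen)}
    → {at(lab), have(k1), locked(d_lab_kitchen), open(d_kitchen_dock), open(d_lab_dock)}

== RESULT ==
["at(lab)", "have(k1)", "locked(d_lab_kitchen)", "open(d_kitchen_dock)", "open(d_lab_dock)"]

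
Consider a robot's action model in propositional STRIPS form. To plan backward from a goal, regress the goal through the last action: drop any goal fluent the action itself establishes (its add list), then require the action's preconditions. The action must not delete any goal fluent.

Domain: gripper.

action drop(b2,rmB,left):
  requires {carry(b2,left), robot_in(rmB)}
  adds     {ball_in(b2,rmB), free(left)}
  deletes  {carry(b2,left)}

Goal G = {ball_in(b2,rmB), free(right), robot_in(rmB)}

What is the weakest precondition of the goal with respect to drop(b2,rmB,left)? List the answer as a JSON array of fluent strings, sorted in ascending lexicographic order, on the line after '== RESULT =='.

Compute (G \ add) ∪ pre:
  G ∩ del = {}  (empty — regression defined)
  G \ add = {ball_in(b2,rmB), free(right), robot_in(rmB)} \ {ball_in(b2,rmB), free(left)} = {free(right), robot_in(rmB)}
  ∪ pre   = {free(right), robot_in(rmB)} ∪ {carry(b2,left), robot_in(rmB)}
          = {carry(b2,left), free(right), robot_in(rmB)}

== RESULT ==
["carry(b2,left)", "free(right)", "robot_in(rmB)"]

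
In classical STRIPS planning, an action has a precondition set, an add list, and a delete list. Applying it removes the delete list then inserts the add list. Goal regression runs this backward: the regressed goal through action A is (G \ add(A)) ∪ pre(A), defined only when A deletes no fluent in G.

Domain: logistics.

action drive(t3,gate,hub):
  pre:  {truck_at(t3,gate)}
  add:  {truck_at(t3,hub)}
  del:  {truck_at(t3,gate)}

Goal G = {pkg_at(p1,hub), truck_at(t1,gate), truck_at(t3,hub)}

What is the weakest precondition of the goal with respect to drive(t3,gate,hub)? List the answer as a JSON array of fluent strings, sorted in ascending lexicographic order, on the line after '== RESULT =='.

Compute (G \ add) ∪ pre:
  G ∩ del = {}  (empty — regression defined)
  G \ add = {pkg_at(p1,hub), truck_at(t1,gate), truck_at(t3,hub)} \ {truck_at(t3,hub)} = {pkg_at(p1,hub), truck_at(t1,gate)}
  ∪ pre   = {pkg_at(p1,hub), truck_at(t1,gate)} ∪ {truck_at(t3,gate)}
          = {pkg_at(p1,hub), truck_at(t1,gate), truck_at(t3,gate)}

== RESULT ==
["pkg_at(p1,hub)", "truck_at(t1,gate)", "truck_at(t3,gate)"]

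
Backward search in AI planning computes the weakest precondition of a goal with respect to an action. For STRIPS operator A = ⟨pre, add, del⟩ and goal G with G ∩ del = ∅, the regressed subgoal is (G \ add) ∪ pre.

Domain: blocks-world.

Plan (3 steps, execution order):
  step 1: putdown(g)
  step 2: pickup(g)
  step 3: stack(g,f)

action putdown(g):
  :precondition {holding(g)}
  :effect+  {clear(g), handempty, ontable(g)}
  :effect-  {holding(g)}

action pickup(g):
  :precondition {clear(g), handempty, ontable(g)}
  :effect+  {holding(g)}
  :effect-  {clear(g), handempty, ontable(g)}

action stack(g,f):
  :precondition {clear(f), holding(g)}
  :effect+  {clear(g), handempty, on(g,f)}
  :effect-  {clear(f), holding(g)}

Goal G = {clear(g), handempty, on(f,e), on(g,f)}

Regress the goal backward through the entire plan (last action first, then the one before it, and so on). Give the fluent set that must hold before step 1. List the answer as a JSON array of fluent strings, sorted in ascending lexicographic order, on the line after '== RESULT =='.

Regress step by step:
  through step 3 (stack(g,f)): drop {clear(g), handempty, on(g,f)}, keep {on(f,e)}, require {clear(f), holding(g)}
    → {clear(f), holding(g), on(f,e)}
  through step 2 (pickup(g)): drop {holding(g)}, keep {clear(f), on(f,e)}, require {clear(g), handempty, ontable(g)}
    → {clear(f), clear(g), handempty, on(f,e), ontable(g)}
  through step 1 (putdown(g)): drop {clear(g), handempty, ontable(g)}, keep {clear(f), on(f,e)}, require {holding(g)}
    → {clear(f), holding(g), on(f,e)}

== RESULT ==
["clear(f)", "holding(g)", "on(f,e)"]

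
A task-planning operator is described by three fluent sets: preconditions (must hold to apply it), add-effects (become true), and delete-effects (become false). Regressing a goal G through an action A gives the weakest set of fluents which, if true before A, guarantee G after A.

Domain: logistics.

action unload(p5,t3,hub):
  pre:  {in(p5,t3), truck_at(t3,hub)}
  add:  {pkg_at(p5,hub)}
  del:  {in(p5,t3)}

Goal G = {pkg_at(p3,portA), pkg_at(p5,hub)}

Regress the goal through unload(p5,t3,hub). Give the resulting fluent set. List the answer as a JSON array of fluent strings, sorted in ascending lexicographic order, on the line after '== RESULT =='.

Compute (G \ add) ∪ pre:
  G ∩ del = {}  (empty — regression defined)
  G \ add = {pkg_at(p3,portA), pkg_at(p5,hub)} \ {pkg_at(p5,hub)} = {pkg_at(p3,portA)}
  ∪ pre   = {pkg_at(p3,portA)} ∪ {in(p5,t3), truck_at(t3,hub)}
          = {in(p5,t3), pkg_at(p3,portA), truck_at(t3,hub)}

== RESULT ==
["in(p5,t3)", "pkg_at(p3,portA)", "truck_at(t3,hub)"]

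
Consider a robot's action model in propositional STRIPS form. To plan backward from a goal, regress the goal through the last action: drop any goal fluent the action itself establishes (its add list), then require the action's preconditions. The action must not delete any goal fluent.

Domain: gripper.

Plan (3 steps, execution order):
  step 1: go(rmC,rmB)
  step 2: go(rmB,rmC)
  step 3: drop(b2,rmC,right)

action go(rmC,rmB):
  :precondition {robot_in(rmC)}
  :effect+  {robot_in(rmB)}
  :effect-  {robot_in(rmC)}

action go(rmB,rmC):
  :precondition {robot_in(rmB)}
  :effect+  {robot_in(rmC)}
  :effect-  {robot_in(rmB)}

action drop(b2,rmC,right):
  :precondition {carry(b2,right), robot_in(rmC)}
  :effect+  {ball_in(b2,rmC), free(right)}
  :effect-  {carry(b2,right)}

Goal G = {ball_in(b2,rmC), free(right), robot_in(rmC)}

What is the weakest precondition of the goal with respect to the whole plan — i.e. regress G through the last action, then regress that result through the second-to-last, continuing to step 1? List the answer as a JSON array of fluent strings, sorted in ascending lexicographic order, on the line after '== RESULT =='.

Regress step by step:
  through step 3 (drop(b2,rmC,right)): drop {ball_in(b2,rmC), free(right)}, keep {robot_in(rmC)}, require {carry(b2,right), robot_in(rmC)}
    → {carry(b2,right), robot_in(rmC)}
  through step 2 (go(rmB,rmC)): drop {robot_in(rmC)}, keep {carry(b2,right)}, require {robot_in(rmB)}
    → {carry(b2,right), robot_in(rmB)}
  through step 1 (go(rmC,rmB)): drop {robot_in(rmB)}, keep {carry(b2,right)}, require {robot_in(rmC)}
    → {carry(b2,right), robot_in(rmC)}

== RESULT ==
["carry(b2,right)", "robot_in(rmC)"]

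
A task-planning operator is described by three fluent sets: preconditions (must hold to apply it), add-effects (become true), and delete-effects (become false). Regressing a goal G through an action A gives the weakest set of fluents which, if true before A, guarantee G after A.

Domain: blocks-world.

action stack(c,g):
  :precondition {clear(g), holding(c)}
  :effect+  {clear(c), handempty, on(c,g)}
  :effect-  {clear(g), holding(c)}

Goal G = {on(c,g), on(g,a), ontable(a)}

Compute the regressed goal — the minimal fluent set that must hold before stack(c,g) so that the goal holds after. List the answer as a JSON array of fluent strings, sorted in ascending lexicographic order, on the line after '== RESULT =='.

Regress:
  G ∩ del = {}  (empty — regression defined)
  G \ add = {on(c,g), on(g,a), ontable(a)} \ {clear(c), handempty, on(c,g)} = {on(g,a), ontable(a)}
  ∪ pre   = {on(g,a), ontable(a)} ∪ {clear(g), holding(c)}
          = {clear(g), holding(c), on(g,a), ontable(a)}

== RESULT ==
["clear(g)", "holding(c)", "on(g,a)", "ontable(a)"]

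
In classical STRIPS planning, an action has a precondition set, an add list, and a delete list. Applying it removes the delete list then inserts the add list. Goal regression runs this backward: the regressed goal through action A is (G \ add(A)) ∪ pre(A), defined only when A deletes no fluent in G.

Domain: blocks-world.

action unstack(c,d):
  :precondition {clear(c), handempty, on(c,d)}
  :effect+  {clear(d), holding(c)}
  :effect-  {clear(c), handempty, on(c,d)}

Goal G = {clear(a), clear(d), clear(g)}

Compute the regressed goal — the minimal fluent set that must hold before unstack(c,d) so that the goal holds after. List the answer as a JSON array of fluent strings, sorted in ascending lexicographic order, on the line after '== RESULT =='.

Regress:
  G ∩ del = {}  (empty — regression defined)
  G \ add = {clear(a), clear(d), clear(g)} \ {clear(d), holding(c)} = {clear(a), clear(g)}
  ∪ pre   = {clear(a), clear(g)} ∪ {clear(c), handempty, on(c,d)}
          = {clear(a), clear(c), clear(g), handempty, on(c,d)}

== RESULT ==
["clear(a)", "clear(c)", "clear(g)", "handempty", "on(c,d)"]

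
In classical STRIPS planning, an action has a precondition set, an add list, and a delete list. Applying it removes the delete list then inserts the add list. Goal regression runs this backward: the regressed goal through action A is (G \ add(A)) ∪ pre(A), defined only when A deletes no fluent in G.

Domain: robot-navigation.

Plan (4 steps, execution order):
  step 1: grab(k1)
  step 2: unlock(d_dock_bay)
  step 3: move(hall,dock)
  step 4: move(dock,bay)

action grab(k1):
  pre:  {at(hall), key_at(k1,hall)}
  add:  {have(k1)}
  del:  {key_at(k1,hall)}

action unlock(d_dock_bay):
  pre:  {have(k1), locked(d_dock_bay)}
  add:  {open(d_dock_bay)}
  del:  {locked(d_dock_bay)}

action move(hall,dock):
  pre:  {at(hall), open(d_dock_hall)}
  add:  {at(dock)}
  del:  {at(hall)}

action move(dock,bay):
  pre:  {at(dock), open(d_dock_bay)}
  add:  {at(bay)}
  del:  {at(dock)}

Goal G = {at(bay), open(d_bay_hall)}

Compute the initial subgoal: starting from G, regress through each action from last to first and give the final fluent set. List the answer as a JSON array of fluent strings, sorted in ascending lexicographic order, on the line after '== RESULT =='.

Work backward from the goal:
  through step 4 (move(dock,bay)): drop {at(bay)}, keep {open(d_bay_hall)}, require {at(dock), open(d_dock_bay)}
    → {at(dock), open(d_bay_hall), open(d_dock_bay)}
  through step 3 (move(hall,dock)): drop {at(dock)}, keep {open(d_bay_hall), open(d_dock_bay)}, require {at(hall), open(d_dock_hall)}
    → {at(hall), open(d_bay_hall), open(d_dock_bay), open(d_dock_hall)}
  through step 2 (unlock(d_dock_bay)): drop {open(d_dock_bay)}, keep {at(hall), open(d_bay_hall), open(d_dock_hall)}, require {have(k1), locked(d_dock_bay)}
    → {at(hall), have(k1), locked(d_dock_bay), open(d_bay_hall), open(d_dock_hall)}
  through step 1 (grab(k1)): drop {have(k1)}, keep {at(hall), locked(d_dock_bay), open(d_bay_hall), open(d_dock_hall)}, require {at(hall), key_at(k1,hall)}
    → {at(hall), key_at(k1,hall), locked(d_dock_bay), open(d_bay_hall), open(d_dock_hall)}

== RESULT ==
["at(hall)", "key_at(k1,hall)", "locked(d_dock_bay)", "open(d_bay_hall)", "open(d_dock_hall)"]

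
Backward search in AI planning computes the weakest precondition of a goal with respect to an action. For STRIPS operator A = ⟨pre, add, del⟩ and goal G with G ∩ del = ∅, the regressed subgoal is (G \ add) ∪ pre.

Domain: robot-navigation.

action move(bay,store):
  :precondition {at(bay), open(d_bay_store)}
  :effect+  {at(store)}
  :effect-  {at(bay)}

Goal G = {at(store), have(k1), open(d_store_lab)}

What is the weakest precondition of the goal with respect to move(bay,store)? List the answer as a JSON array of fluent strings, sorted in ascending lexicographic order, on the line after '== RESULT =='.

Compute (G \ add) ∪ pre:
  G ∩ del = {}  (empty — regression defined)
  G \ add = {at(store), have(k1), open(d_store_lab)} \ {at(store)} = {have(k1), open(d_store_lab)}
  ∪ pre   = {have(k1), open(d_store_lab)} ∪ {at(bay), open(d_bay_store)}
          = {at(bay), have(k1), open(d_bay_store), open(d_store_lab)}

== RESULT ==
["at(bay)", "have(k1)", "open(d_bay_store)", "open(d_store_lab)"]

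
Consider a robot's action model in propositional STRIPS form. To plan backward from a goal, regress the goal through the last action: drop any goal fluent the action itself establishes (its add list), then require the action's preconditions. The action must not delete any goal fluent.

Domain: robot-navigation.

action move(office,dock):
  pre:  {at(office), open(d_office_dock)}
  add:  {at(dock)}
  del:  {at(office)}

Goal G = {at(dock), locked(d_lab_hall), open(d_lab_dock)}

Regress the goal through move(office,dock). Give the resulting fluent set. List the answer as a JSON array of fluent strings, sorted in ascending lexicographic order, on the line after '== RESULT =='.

Compute (G \ add) ∪ pre:
  G ∩ del = {}  (empty — regression defined)
  G \ add = {at(dock), locked(d_lab_hall), open(d_lab_dock)} \ {at(dock)} = {locked(d_lab_hall), open(d_lab_dock)}
  ∪ pre   = {locked(d_lab_hall), open(d_lab_dock)} ∪ {at(office), open(d_office_dock)}
          = {at(office), locked(d_lab_hall), open(d_lab_dock), open(d_office_dock)}

== RESULT ==
["at(office)", "locked(d_lab_hall)", "open(d_lab_dock)", "open(d_office_dock)"]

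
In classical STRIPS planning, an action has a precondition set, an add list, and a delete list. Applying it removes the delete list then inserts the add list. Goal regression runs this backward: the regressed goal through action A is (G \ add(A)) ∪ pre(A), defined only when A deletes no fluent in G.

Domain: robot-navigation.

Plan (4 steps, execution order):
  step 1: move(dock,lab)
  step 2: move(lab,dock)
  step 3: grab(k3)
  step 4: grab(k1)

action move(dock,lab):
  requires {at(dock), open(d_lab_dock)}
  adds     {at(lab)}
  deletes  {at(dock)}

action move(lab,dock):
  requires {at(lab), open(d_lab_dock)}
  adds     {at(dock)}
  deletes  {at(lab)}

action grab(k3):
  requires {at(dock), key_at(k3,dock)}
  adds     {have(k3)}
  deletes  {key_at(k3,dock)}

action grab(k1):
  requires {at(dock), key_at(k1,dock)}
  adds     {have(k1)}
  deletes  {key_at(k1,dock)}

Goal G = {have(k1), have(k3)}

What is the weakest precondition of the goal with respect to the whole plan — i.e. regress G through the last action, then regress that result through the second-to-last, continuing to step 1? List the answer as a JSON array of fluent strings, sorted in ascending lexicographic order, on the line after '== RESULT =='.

Work backward from the goal:
  through step 4 (grab(k1)): drop {have(k1)}, keep {have(k3)}, require {at(dock), key_at(k1,dock)}
    → {at(dock), have(k3), key_at(k1,dock)}
  through step 3 (grab(k3)): drop {have(k3)}, keep {at(dock), key_at(k1,dock)}, require {at(dock), key_at(k3,dock)}
    → {at(dock), key_at(k1,dock), key_at(k3,dock)}
  through step 2 (move(lab,dock)): drop {at(dock)}, keep {key_at(k1,dock), key_at(k3,dock)}, require {at(lab), open(d_lab_dock)}
    → {at(lab), key_at(k1,dock), key_at(k3,dock), open(d_lab_dock)}
  through step 1 (move(dock,lab)): drop {at(lab)}, keep {key_at(k1,dock), key_at(k3,dock), open(d_lab_dock)}, require {at(dock), open(d_lab_dock)}
    → {at(dock), key_at(k1,dock), key_at(k3,dock), open(d_lab_dock)}

== RESULT ==
["at(dock)", "key_at(k1,dock)", "key_at(k3,dock)", "open(d_lab_dock)"]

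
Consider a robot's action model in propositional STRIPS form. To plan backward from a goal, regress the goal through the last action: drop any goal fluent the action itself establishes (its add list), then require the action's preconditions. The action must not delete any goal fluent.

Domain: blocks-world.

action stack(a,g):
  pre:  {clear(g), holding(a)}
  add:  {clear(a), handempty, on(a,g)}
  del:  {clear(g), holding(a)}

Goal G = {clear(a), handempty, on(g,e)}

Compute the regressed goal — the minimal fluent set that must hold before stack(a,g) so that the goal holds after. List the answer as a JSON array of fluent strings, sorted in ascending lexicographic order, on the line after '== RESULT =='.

Regress:
  G ∩ del = {}  (empty — regression defined)
  G \ add = {clear(a), handempty, on(g,e)} \ {clear(a), handempty, on(a,g)} = {on(g,e)}
  ∪ pre   = {on(g,e)} ∪ {clear(g), holding(a)}
          = {clear(g), holding(a), on(g,e)}

== RESULT ==
["clear(g)", "holding(a)", "on(g,e)"]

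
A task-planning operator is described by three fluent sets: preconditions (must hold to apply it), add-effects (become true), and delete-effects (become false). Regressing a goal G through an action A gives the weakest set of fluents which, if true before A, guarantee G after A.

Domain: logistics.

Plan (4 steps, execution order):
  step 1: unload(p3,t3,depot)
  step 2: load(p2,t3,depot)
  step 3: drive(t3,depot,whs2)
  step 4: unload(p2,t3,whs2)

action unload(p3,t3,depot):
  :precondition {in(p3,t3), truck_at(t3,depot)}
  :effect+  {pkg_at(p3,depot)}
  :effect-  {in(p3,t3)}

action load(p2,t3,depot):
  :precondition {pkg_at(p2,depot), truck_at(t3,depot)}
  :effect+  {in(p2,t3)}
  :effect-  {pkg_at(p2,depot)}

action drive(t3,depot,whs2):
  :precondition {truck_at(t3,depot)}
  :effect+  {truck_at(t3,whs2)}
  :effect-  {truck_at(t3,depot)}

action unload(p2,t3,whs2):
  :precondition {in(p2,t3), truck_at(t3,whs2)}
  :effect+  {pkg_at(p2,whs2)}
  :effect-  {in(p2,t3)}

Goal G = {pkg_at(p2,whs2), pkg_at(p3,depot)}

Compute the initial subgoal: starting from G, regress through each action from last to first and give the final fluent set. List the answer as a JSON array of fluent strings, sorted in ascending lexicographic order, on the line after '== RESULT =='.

Regress step by step:
  through step 4 (unload(p2,t3,whs2)): drop {pkg_at(p2,whs2)}, keep {pkg_at(p3,depot)}, require {in(p2,t3), truck_at(t3,whs2)}
    → {in(p2,t3), pkg_at(p3,depot), truck_at(t3,whs2)}
  through step 3 (drive(t3,depot,whs2)): drop {truck_at(t3,whs2)}, keep {in(p2,t3), pkg_at(p3,depot)}, require {truck_at(t3,depot)}
    → {in(p2,t3), pkg_at(p3,depot), truck_at(t3,depot)}
  through step 2 (load(p2,t3,depot)): drop {in(p2,t3)}, keep {pkg_at(p3,depot), truck_at(t3,depot)}, require {pkg_at(p2,depot), truck_at(t3,depot)}
    → {pkg_at(p2,depot), pkg_at(p3,depot), truck_at(t3,depot)}
  through step 1 (unload(p3,t3,depot)): drop {pkg_at(p3,depot)}, keep {pkg_at(p2,depot), truck_at(t3,depot)}, require {in(p3,t3), truck_at(t3,depot)}
    → {in(p3,t3), pkg_at(p2,depot), truck_at(t3,depot)}

== RESULT ==
["in(p3,t3)", "pkg_at(p2,depot)", "truck_at(t3,depot)"]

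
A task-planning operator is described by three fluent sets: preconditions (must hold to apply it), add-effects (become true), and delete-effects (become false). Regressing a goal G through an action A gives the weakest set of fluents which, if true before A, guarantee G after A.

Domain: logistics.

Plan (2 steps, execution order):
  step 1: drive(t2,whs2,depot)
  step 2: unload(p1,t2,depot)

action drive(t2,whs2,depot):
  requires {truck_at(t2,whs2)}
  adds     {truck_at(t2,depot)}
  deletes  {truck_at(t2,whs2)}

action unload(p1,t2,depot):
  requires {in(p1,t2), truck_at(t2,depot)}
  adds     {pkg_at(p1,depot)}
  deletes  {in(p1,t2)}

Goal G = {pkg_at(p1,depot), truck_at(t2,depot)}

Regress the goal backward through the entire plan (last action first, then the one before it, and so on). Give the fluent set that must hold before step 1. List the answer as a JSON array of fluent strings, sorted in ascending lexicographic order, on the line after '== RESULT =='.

Regress step by step:
  through step 2 (unload(p1,t2,depot)): drop {pkg_at(p1,depot)}, keep {truck_at(t2,depot)}, require {in(p1,t2), truck_at(t2,depot)}
    → {in(p1,t2), truck_at(t2,depot)}
  through step 1 (drive(t2,whs2,depot)): drop {truck_at(t2,depot)}, keep {in(p1,t2)}, require {truck_at(t2,whs2)}
    → {in(p1,t2), truck_at(t2,whs2)}

== RESULT ==
["in(p1,t2)", "truck_at(t2,whs2)"]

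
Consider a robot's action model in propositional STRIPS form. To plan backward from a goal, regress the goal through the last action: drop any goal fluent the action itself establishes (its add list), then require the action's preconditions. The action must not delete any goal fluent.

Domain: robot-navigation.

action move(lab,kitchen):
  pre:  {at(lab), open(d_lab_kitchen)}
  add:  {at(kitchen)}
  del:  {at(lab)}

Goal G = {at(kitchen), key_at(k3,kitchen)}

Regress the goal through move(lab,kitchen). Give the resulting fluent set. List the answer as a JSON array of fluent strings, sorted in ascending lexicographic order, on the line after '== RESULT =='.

Compute (G \ add) ∪ pre:
  G ∩ del = {}  (empty — regression defined)
  G \ add = {at(kitchen), key_at(k3,kitchen)} \ {at(kitchen)} = {key_at(k3,kitchen)}
  ∪ pre   = {key_at(k3,kitchen)} ∪ {at(lab), open(d_lab_kitchen)}
          = {at(lab), key_at(k3,kitchen), open(d_lab_kitchen)}

== RESULT ==
["at(lab)", "key_at(k3,kitchen)", "open(d_lab_kitchen)"]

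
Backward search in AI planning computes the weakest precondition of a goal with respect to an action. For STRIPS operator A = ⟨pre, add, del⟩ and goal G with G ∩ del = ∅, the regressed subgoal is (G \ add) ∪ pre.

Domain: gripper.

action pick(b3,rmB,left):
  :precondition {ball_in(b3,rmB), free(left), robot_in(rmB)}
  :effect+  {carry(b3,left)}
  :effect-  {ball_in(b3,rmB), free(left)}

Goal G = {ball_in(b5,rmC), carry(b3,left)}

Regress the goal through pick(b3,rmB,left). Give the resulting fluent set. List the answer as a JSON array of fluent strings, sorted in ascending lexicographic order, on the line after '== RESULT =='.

Regress:
  G ∩ del = {}  (empty — regression defined)
  G \ add = {ball_in(b5,rmC), carry(b3,left)} \ {carry(b3,left)} = {ball_in(b5,rmC)}
  ∪ pre   = {ball_in(b5,rmC)} ∪ {ball_in(b3,rmB), free(left), robot_in(rmB)}
          = {ball_in(b3,rmB), ball_in(b5,rmC), free(left), robot_in(rmB)}

== RESULT ==
["ball_in(b3,rmB)", "ball_in(b5,rmC)", "free(left)", "robot_in(rmB)"]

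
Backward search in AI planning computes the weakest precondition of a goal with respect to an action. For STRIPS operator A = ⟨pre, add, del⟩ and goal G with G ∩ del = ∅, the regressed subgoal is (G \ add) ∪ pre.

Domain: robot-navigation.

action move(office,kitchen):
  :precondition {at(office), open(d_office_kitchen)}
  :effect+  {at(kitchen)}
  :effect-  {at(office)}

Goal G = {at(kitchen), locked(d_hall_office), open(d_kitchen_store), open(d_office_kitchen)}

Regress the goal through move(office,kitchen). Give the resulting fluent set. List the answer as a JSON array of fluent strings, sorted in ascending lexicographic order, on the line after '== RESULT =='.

Regress:
  G ∩ del = {}  (empty — regression defined)
  G \ add = {at(kitchen), locked(d_hall_office), open(d_kitchen_store), open(d_office_kitchen)} \ {at(kitchen)} = {locked(d_hall_office), open(d_kitchen_store), open(d_office_kitchen)}
  ∪ pre   = {locked(d_hall_office), open(d_kitchen_store), open(d_office_kitchen)} ∪ {at(office), open(d_office_kitchen)}
          = {at(office), locked(d_hall_office), open(d_kitchen_store), open(d_office_kitchen)}

== RESULT ==
["at(office)", "locked(d_hall_office)", "open(d_kitchen_store)", "open(d_office_kitchen)"]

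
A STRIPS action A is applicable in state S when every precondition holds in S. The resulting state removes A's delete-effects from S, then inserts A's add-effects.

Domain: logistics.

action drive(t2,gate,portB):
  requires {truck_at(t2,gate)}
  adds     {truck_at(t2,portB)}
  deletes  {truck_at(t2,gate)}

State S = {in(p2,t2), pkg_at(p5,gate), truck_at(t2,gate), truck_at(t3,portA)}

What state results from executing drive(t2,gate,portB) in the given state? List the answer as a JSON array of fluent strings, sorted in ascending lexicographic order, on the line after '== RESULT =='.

Compute (S \ del) ∪ add:
  pre ⊆ S: {truck_at(t2,gate)} ⊆ S  — applicable
  S \ del = {in(p2,t2), pkg_at(p5,gate), truck_at(t3,portA)}
  ∪ add   = {in(p2,t2), pkg_at(p5,gate), truck_at(t2,portB), truck_at(t3,portA)}

== RESULT ==
["in(p2,t2)", "pkg_at(p5,gate)", "truck_at(t2,portB)", "truck_at(t3,portA)"]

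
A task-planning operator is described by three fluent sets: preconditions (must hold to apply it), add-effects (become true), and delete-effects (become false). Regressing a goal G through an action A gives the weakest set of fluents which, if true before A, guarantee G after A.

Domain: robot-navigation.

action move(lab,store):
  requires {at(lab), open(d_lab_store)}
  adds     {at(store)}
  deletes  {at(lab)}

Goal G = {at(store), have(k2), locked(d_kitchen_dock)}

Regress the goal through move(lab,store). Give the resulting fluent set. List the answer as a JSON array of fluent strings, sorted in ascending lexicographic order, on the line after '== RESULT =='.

Compute (G \ add) ∪ pre:
  G ∩ del = {}  (empty — regression defined)
  G \ add = {at(store), have(k2), locked(d_kitchen_dock)} \ {at(store)} = {have(k2), locked(d_kitchen_dock)}
  ∪ pre   = {have(k2), locked(d_kitchen_dock)} ∪ {at(lab), open(d_lab_store)}
          = {at(lab), have(k2), locked(d_kitchen_dock), open(d_lab_store)}

== RESULT ==
["at(lab)", "have(k2)", "locked(d_kitchen_dock)", "open(d_lab_store)"]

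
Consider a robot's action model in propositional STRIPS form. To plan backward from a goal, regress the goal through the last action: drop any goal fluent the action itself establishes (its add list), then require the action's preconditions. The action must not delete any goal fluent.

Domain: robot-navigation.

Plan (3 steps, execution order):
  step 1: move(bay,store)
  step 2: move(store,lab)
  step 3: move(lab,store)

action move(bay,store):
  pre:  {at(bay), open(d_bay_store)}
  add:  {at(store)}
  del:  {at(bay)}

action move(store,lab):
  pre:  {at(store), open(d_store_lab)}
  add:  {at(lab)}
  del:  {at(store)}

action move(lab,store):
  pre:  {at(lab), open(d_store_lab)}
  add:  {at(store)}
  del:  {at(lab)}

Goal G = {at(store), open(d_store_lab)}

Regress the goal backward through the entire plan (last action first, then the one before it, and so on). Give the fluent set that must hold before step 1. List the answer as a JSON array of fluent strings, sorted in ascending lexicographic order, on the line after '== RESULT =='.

Regress step by step:
  through step 3 (move(lab,store)): drop {at(store)}, keep {open(d_store_lab)}, require {at(lab), open(d_store_lab)}
    → {at(lab), open(d_store_lab)}
  through step 2 (move(store,lab)): drop {at(lab)}, keep {open(d_store_lab)}, require {at(store), open(d_store_lab)}
    → {at(store), open(d_store_lab)}
  through step 1 (move(bay,store)): drop {at(store)}, keep {open(d_store_lab)}, require {at(bay), open(d_bay_store)}
    → {at(bay), open(d_bay_store), open(d_store_lab)}

== RESULT ==
["at(bay)", "open(d_bay_store)", "open(d_store_lab)"]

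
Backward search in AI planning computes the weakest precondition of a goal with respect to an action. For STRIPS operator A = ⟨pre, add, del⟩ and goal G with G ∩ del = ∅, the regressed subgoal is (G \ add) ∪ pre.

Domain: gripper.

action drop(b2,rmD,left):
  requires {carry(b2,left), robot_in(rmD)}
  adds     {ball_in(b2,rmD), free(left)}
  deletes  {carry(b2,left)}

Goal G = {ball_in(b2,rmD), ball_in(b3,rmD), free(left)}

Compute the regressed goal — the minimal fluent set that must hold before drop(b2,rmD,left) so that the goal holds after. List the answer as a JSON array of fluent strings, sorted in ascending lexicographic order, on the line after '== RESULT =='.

Compute (G \ add) ∪ pre:
  G ∩ del = {}  (empty — regression defined)
  G \ add = {ball_in(b2,rmD), ball_in(b3,rmD), free(left)} \ {ball_in(b2,rmD), free(left)} = {ball_in(b3,rmD)}
  ∪ pre   = {ball_in(b3,rmD)} ∪ {carry(b2,left), robot_in(rmD)}
          = {ball_in(b3,rmD), carry(b2,left), robot_in(rmD)}

== RESULT ==
["ball_in(b3,rmD)", "carry(b2,left)", "robot_in(rmD)"]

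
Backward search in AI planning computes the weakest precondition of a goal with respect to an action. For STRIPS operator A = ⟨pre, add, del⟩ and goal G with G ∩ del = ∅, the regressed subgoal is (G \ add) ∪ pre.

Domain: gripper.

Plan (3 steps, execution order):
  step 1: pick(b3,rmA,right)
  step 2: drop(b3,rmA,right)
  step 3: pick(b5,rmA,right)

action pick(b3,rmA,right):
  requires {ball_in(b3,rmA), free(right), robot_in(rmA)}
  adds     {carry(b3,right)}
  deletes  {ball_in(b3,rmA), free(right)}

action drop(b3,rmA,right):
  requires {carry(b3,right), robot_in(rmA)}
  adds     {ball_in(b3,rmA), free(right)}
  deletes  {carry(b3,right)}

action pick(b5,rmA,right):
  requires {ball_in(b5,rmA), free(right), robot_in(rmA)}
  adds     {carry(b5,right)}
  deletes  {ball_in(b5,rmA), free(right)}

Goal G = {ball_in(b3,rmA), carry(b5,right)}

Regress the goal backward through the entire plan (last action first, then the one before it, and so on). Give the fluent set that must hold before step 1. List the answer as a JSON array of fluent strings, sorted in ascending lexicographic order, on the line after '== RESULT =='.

Regress step by step:
  through step 3 (pick(b5,rmA,right)): drop {carry(b5,right)}, keep {ball_in(b3,rmA)}, require {ball_in(b5,rmA), free(right), robot_in(rmA)}
    → {ball_in(b3,rmA), ball_in(b5,rmA), free(right), robot_in(rmA)}
  through step 2 (drop(b3,rmA,right)): drop {ball_in(b3,rmA), free(right)}, keep {ball_in(b5,rmA), robot_in(rmA)}, require {carry(b3,right), robot_in(rmA)}
    → {ball_in(b5,rmA), carry(b3,right), robot_in(rmA)}
  through step 1 (pick(b3,rmA,right)): drop {carry(b3,right)}, keep {ball_in(b5,rmA), robot_in(rmA)}, require {ball_in(b3,rmA), free(right), robot_in(rmA)}
    → {ball_in(b3,rmA), ball_in(b5,rmA), free(right), robot_in(rmA)}

== RESULT ==
["ball_in(b3,rmA)", "ball_in(b5,rmA)", "free(right)", "robot_in(rmA)"]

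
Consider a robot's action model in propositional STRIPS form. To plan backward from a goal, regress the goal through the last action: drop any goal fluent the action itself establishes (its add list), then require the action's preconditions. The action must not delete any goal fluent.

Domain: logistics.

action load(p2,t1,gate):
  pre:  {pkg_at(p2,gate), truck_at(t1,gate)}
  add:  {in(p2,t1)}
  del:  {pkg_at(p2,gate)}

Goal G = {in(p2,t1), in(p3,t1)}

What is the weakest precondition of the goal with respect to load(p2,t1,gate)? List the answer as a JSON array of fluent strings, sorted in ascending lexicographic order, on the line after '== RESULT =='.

Compute (G \ add) ∪ pre:
  G ∩ del = {}  (empty — regression defined)
  G \ add = {in(p2,t1), in(p3,t1)} \ {in(p2,t1)} = {in(p3,t1)}
  ∪ pre   = {in(p3,t1)} ∪ {pkg_at(p2,gate), truck_at(t1,gate)}
          = {in(p3,t1), pkg_at(p2,gate), truck_at(t1,gate)}

== RESULT ==
["in(p3,t1)", "pkg_at(p2,gate)", "truck_at(t1,gate)"]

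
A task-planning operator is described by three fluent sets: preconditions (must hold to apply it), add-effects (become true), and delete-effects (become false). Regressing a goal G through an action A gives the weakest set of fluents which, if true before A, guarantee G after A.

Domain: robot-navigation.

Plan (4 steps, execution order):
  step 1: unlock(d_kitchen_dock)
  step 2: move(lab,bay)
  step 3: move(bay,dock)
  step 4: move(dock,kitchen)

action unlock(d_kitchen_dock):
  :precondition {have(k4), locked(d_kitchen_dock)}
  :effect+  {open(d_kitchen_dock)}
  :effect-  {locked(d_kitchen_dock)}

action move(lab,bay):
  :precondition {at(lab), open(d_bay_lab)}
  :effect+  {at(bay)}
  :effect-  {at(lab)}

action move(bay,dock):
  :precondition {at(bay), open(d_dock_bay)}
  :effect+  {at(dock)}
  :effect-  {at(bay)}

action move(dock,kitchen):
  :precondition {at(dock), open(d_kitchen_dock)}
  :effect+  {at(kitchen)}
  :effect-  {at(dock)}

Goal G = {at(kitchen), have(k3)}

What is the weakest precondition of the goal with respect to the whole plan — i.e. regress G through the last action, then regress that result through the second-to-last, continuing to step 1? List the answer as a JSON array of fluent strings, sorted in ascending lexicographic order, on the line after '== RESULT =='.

Work backward from the goal:
  through step 4 (move(dock,kitchen)): drop {at(kitchen)}, keep {have(k3)}, require {at(dock), open(d_kitchen_dock)}
    → {at(dock), have(k3), open(d_kitchen_dock)}
  through step 3 (move(bay,dock)): drop {at(dock)}, keep {have(k3), open(d_kitchen_dock)}, require {at(bay), open(d_dock_bay)}
    → {at(bay), have(k3), open(d_dock_bay), open(d_kitchen_dock)}
  through step 2 (move(lab,bay)): drop {at(bay)}, keep {have(k3), open(d_dock_bay), open(d_kitchen_dock)}, require {at(lab), open(d_bay_lab)}
    → {at(lab), have(k3), open(d_bay_lab), open(d_dock_bay), open(d_kitchen_dock)}
  through step 1 (unlock(d_kitchen_dock)): drop {open(d_kitchen_dock)}, keep {at(lab), have(k3), open(d_bay_lab), open(d_dock_bay)}, require {have(k4), locked(d_kitchen_dock)}
    → {at(lab), have(k3), have(k4), locked(d_kitchen_dock), open(d_bay_lab), open(d_dock_bay)}

== RESULT ==
["at(lab)", "have(k3)", "have(k4)", "locked(d_kitchen_dock)", "open(d_bay_lab)", "open(d_dock_bay)"]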